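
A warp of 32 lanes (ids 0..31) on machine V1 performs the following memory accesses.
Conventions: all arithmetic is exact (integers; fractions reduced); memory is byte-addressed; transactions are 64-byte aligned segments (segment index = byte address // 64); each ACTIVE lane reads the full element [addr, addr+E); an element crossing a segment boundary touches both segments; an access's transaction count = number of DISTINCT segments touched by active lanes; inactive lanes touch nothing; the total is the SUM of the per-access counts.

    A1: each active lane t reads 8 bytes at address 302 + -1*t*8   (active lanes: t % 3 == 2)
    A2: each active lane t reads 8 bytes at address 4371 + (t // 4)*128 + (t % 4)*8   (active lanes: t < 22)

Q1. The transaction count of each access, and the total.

A1: 4 transactions
A2: 6 transactions

Answer: 4,6; total 10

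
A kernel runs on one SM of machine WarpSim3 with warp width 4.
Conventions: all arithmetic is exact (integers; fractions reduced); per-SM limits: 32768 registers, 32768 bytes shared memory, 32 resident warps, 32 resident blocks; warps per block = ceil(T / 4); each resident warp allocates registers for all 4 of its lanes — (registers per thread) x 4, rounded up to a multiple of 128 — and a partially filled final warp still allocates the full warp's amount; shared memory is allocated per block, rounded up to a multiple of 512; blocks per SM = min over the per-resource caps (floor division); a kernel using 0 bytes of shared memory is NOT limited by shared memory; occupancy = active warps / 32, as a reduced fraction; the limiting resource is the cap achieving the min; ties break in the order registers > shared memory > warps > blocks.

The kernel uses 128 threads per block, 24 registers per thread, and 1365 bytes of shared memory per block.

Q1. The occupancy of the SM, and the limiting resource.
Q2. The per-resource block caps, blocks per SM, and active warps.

Answer: occupancy 1, limited by warps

registers: 8 blocks
shared memory: 21 blocks
warps: 1 block
blocks: 32 blocks

Answer: 1 block, 32 active warps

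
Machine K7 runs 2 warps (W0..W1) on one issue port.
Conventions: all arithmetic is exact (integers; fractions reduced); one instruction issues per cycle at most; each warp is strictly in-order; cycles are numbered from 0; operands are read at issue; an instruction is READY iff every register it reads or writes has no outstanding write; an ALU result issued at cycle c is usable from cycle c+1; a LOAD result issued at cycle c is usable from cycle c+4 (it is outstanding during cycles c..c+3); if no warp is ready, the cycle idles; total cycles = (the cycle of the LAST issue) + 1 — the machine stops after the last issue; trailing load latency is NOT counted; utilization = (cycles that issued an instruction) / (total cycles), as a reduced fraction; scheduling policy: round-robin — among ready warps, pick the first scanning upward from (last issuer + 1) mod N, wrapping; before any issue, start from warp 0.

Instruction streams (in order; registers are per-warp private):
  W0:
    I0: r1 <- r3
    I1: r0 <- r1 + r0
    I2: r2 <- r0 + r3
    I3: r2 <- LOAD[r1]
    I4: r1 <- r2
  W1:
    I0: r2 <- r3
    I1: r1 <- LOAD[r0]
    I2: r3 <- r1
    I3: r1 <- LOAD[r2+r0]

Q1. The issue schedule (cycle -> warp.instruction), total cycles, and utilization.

cycle 0: W0.I0
cycle 1: W1.I0
cycle 2: W0.I1
cycle 3: W1.I1
cycle 4: W0.I2
cycle 5: W0.I3
cycle 6: idle
cycle 7: W1.I2
cycle 8: W1.I3
cycle 9: W0.I4

Answer: 10 cycles, utilization 9/10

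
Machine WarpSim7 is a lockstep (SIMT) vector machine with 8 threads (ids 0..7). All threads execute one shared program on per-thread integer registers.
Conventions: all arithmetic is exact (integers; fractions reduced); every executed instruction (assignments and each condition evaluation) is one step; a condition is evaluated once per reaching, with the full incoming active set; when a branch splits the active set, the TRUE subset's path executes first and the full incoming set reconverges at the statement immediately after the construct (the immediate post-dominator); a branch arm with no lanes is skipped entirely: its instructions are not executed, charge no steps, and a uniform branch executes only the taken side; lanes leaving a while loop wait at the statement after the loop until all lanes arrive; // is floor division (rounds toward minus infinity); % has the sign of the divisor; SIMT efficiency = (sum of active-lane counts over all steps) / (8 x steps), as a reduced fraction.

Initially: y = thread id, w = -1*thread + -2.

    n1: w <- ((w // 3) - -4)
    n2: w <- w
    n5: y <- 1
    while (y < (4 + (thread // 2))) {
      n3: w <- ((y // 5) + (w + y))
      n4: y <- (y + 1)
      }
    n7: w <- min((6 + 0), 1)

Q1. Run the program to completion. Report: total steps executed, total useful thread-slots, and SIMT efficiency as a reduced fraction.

Answer: 23 steps, 148 useful, 37/46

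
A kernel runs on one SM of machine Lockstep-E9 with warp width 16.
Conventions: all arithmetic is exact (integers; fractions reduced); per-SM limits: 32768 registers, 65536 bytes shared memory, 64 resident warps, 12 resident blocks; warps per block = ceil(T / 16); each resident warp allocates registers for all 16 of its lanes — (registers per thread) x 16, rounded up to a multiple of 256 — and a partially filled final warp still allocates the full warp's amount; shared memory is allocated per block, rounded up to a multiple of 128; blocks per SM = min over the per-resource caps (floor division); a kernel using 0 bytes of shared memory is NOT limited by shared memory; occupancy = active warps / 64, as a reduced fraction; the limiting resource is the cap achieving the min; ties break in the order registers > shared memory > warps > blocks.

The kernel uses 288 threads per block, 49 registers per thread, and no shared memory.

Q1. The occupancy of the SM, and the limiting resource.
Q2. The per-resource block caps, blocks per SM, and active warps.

Answer: occupancy 9/32, limited by registers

registers: 1 block
shared memory: no limit (kernel uses none)
warps: 3 blocks
blocks: 12 blocks

Answer: 1 block, 18 active warps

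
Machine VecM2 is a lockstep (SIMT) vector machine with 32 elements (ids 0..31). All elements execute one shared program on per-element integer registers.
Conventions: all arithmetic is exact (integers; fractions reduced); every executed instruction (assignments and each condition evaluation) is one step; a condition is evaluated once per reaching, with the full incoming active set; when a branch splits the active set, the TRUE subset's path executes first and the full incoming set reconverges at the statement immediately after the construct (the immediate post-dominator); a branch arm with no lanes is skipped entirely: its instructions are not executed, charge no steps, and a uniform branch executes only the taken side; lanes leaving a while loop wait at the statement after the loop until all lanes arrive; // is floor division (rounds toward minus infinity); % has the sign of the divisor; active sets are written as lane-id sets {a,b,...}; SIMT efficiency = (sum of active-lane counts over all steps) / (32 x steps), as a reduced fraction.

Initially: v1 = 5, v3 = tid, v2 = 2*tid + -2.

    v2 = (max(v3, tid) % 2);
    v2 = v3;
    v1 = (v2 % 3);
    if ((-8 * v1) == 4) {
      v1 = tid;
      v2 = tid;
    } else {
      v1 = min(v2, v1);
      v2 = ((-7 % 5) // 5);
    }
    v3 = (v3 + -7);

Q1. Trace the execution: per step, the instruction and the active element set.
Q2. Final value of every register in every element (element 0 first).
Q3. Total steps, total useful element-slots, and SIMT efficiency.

step 0: v2 <- (max(v3, tid) % 2)     {0,1,2,3,4,5,6,7,8,9,10,11,12,13,14,15,16,17,18,19,20,21,22,23,24,25,26,27,28,29,30,31}
step 1: v2 <- v3                     {0,1,2,3,4,5,6,7,8,9,10,11,12,13,14,15,16,17,18,19,20,21,22,23,24,25,26,27,28,29,30,31}
step 2: v1 <- (v2 % 3)               {0,1,2,3,4,5,6,7,8,9,10,11,12,13,14,15,16,17,18,19,20,21,22,23,24,25,26,27,28,29,30,31}
step 3: eval ((-8 * v1) == 4)        {0,1,2,3,4,5,6,7,8,9,10,11,12,13,14,15,16,17,18,19,20,21,22,23,24,25,26,27,28,29,30,31}
step 4: v1 <- min(v2, v1)            {0,1,2,3,4,5,6,7,8,9,10,11,12,13,14,15,16,17,18,19,20,21,22,23,24,25,26,27,28,29,30,31}
step 5: v2 <- ((-7 % 5) // 5)        {0,1,2,3,4,5,6,7,8,9,10,11,12,13,14,15,16,17,18,19,20,21,22,23,24,25,26,27,28,29,30,31}
step 6: v3 <- (v3 + -7)              {0,1,2,3,4,5,6,7,8,9,10,11,12,13,14,15,16,17,18,19,20,21,22,23,24,25,26,27,28,29,30,31}

Answer: 7 steps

v1: 0,1,2,0,1,2,0,1,2,0,1,2,0,1,2,0,1,2,0,1,2,0,1,2,0,1,2,0,1,2,0,1
v3: -7,-6,-5,-4,-3,-2,-1,0,1,2,3,4,5,6,7,8,9,10,11,12,13,14,15,16,17,18,19,20,21,22,23,24
v2: 0,0,0,0,0,0,0,0,0,0,0,0,0,0,0,0,0,0,0,0,0,0,0,0,0,0,0,0,0,0,0,0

steps = 7; useful = 224; efficiency = 224/224 = 1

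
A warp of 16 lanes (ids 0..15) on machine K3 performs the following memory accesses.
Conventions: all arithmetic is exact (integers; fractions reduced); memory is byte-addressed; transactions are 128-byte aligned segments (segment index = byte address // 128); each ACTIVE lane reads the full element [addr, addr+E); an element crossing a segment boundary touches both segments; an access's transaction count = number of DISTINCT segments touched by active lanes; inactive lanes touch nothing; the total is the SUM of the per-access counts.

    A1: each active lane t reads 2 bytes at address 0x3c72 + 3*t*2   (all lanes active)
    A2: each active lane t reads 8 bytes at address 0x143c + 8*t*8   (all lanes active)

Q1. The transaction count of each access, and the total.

A1: 2 transactions
A2: 9 transactions

Answer: 2,9; total 11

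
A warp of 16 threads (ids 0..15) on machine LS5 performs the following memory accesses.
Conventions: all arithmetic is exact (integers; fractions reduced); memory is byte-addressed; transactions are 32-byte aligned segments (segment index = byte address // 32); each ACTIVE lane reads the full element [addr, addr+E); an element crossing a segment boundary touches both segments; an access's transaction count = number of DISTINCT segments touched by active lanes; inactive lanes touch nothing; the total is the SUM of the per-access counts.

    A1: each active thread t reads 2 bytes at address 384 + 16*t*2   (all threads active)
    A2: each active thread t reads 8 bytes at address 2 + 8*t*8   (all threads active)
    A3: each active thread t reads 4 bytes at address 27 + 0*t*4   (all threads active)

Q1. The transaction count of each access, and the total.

A1: 16 transactions
A2: 16 transactions
A3: 1 transaction

Answer: 16,16,1; total 33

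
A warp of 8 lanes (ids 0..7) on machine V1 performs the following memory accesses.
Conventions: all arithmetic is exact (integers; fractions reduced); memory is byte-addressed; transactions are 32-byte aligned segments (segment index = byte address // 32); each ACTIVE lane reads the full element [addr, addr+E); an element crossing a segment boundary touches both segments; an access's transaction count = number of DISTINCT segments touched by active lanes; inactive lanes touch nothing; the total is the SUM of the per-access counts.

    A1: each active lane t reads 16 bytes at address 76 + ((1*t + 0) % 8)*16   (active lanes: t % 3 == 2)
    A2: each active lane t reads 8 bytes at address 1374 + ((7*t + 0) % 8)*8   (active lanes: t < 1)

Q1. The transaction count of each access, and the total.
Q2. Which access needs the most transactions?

A1: 3 transactions
A2: 2 transactions

Answer: 3,2; total 5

Answer: A1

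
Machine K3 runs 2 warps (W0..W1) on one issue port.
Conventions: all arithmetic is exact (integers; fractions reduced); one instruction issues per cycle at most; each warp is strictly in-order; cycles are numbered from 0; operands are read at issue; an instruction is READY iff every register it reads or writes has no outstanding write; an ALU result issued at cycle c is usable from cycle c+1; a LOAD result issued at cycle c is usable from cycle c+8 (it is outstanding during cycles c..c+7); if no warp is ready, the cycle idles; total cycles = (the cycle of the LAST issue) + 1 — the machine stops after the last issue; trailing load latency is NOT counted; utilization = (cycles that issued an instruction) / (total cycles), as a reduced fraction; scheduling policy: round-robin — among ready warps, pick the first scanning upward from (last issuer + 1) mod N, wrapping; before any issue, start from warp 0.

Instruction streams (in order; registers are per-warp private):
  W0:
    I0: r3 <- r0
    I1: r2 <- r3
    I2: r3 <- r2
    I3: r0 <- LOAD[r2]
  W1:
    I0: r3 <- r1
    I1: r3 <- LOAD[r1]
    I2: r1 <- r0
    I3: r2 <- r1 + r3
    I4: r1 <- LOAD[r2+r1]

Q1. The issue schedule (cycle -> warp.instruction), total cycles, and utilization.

cycle 0: W0.I0
cycle 1: W1.I0
cycle 2: W0.I1
cycle 3: W1.I1
cycle 4: W0.I2
cycle 5: W1.I2
cycle 6: W0.I3
cycle 7: idle
cycle 8: idle
cycle 9: idle
cycle 10: idle
cycle 11: W1.I3
cycle 12: W1.I4

Answer: 13 cycles, utilization 9/13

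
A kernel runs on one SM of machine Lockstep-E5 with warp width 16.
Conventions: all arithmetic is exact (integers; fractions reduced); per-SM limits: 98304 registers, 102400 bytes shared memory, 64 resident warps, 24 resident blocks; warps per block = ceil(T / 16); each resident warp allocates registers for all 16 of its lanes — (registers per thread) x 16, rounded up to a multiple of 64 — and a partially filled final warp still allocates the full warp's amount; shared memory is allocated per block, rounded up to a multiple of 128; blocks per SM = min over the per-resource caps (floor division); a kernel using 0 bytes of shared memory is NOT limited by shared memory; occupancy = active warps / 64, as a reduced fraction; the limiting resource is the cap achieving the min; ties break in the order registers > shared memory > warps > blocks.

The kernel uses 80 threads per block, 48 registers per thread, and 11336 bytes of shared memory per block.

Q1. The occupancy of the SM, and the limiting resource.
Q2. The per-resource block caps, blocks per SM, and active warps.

Answer: occupancy 5/8, limited by shared memory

registers: 25 blocks
shared memory: 8 blocks
warps: 12 blocks
blocks: 24 blocks

Answer: 8 blocks, 40 active warps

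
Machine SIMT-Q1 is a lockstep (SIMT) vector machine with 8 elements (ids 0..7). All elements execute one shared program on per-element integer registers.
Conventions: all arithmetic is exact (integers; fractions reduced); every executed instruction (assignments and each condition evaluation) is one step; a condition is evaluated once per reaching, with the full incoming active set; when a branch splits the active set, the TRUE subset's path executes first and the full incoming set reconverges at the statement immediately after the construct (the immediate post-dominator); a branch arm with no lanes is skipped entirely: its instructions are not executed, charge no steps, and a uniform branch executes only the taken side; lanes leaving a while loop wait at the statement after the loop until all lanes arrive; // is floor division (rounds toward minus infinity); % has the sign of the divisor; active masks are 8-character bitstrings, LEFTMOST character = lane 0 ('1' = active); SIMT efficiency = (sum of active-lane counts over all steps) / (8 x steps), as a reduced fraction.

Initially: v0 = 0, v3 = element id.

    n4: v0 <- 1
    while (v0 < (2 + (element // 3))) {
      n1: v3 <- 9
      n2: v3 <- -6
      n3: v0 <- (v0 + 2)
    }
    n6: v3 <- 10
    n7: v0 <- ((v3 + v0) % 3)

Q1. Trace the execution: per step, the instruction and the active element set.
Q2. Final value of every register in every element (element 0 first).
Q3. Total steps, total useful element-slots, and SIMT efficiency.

step 0: v0 <- 1                      11111111
step 1: eval (v0 < (2 + (element // 3))) 11111111
step 2: v3 <- 9                      11111111
step 3: v3 <- -6                     11111111
step 4: v0 <- (v0 + 2)               11111111
step 5: eval (v0 < (2 + (element // 3))) 11111111
step 6: v3 <- 9                      00000011
step 7: v3 <- -6                     00000011
step 8: v0 <- (v0 + 2)               00000011
step 9: eval (v0 < (2 + (element // 3))) 00000011
step 10: v3 <- 10                     11111111
step 11: v0 <- ((v3 + v0) % 3)        11111111

Answer: 12 steps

v0: 1,1,1,1,1,1,0,0
v3: 10,10,10,10,10,10,10,10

steps = 12; useful = 72; efficiency = 72/96 = 3/4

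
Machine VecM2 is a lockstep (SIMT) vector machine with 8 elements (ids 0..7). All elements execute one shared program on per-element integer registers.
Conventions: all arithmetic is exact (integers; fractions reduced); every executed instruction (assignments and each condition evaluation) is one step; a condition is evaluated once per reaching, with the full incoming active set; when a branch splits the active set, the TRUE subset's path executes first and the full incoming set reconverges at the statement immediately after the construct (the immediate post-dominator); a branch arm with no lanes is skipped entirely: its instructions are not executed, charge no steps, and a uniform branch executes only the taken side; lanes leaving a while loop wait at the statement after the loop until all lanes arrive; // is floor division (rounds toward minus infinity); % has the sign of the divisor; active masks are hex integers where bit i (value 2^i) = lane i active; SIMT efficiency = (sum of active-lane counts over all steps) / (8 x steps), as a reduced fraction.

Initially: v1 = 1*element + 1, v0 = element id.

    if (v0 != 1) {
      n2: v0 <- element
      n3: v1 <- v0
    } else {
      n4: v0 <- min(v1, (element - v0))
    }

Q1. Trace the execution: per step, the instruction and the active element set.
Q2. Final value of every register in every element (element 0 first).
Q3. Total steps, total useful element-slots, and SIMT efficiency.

step 0: eval (v0 != 1)               0xff
step 1: v0 <- element                0xfd
step 2: v1 <- v0                     0xfd
step 3: v0 <- min(v1, (element - v0)) 0x02

Answer: 4 steps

v1: 0,2,2,3,4,5,6,7
v0: 0,0,2,3,4,5,6,7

steps = 4; useful = 23; efficiency = 23/32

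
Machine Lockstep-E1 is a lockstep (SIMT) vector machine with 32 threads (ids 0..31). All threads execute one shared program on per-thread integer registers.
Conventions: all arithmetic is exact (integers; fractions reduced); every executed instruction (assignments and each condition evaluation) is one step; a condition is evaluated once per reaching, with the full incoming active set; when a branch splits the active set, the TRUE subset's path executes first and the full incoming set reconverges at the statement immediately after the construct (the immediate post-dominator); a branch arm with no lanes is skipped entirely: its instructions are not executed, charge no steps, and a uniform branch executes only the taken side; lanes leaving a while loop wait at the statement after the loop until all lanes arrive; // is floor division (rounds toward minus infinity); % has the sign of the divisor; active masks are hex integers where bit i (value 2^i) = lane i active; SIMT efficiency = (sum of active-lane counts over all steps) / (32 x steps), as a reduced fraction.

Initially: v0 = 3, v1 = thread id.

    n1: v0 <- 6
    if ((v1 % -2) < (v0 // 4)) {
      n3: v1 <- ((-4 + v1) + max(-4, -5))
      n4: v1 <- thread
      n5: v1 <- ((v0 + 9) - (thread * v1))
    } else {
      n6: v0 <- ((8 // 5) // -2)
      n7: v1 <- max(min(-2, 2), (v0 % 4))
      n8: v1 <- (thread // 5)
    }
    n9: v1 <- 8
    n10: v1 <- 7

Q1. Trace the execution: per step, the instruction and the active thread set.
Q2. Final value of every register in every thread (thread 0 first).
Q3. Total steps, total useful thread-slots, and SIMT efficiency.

step 0: v0 <- 6                      0xffffffff
step 1: eval ((v1 % -2) < (v0 // 4)) 0xffffffff
step 2: v1 <- ((-4 + v1) + max(-4, -5)) 0xffffffff
step 3: v1 <- thread                 0xffffffff
step 4: v1 <- ((v0 + 9) - (thread * v1)) 0xffffffff
step 5: v1 <- 8                      0xffffffff
step 6: v1 <- 7                      0xffffffff

Answer: 7 steps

v0: 6,6,6,6,6,6,6,6,6,6,6,6,6,6,6,6,6,6,6,6,6,6,6,6,6,6,6,6,6,6,6,6
v1: 7,7,7,7,7,7,7,7,7,7,7,7,7,7,7,7,7,7,7,7,7,7,7,7,7,7,7,7,7,7,7,7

steps = 7; useful = 224; efficiency = 224/224 = 1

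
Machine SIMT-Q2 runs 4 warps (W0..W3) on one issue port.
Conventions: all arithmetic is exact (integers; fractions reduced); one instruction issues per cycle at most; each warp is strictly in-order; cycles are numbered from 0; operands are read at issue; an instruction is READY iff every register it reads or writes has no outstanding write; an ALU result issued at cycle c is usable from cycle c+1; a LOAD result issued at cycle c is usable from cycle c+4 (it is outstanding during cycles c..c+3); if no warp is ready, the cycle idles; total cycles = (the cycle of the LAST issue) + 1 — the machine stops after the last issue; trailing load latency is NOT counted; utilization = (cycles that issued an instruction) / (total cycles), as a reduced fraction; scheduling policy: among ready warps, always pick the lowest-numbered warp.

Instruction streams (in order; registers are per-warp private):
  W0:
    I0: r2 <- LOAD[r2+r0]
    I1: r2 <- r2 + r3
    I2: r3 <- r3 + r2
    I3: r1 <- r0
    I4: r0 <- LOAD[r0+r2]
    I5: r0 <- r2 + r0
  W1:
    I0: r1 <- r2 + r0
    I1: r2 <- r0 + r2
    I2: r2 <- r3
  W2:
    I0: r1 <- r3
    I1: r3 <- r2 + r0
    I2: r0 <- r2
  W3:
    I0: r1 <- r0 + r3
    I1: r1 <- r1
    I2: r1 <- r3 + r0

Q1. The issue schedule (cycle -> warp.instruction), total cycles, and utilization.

cycle 0: W0.I0
cycle 1: W1.I0
cycle 2: W1.I1
cycle 3: W1.I2
cycle 4: W0.I1
cycle 5: W0.I2
cycle 6: W0.I3
cycle 7: W0.I4
cycle 8: W2.I0
cycle 9: W2.I1
cycle 10: W2.I2
cycle 11: W0.I5
cycle 12: W3.I0
cycle 13: W3.I1
cycle 14: W3.I2

Answer: 15 cycles, utilization 1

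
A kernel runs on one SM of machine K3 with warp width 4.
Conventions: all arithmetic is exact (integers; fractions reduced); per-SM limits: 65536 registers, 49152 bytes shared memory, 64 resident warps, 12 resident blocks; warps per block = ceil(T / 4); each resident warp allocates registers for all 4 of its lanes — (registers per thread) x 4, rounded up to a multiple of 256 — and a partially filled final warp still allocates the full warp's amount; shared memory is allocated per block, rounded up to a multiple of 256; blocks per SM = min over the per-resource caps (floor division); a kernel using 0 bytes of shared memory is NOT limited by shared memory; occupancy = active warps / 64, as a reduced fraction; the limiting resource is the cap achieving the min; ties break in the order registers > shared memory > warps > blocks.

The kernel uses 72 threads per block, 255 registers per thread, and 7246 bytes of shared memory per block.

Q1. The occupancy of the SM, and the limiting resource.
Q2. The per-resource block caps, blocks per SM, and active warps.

Answer: occupancy 27/32, limited by registers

registers: 3 blocks
shared memory: 6 blocks
warps: 3 blocks
blocks: 12 blocks

Answer: 3 blocks, 54 active warps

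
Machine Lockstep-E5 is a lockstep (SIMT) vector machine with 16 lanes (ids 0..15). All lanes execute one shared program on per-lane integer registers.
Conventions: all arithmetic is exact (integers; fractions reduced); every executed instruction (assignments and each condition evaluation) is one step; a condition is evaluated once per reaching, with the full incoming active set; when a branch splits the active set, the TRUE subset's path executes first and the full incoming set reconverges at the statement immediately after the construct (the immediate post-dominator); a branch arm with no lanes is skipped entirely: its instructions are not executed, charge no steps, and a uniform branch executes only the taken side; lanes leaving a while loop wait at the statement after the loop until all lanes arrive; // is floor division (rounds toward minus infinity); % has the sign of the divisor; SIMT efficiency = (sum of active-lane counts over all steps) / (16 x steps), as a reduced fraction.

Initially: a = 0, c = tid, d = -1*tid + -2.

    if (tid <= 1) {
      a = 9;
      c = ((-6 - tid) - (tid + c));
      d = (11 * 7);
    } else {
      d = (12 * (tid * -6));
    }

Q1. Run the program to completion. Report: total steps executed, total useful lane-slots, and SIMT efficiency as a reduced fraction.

Answer: 5 steps, 36 useful, 9/20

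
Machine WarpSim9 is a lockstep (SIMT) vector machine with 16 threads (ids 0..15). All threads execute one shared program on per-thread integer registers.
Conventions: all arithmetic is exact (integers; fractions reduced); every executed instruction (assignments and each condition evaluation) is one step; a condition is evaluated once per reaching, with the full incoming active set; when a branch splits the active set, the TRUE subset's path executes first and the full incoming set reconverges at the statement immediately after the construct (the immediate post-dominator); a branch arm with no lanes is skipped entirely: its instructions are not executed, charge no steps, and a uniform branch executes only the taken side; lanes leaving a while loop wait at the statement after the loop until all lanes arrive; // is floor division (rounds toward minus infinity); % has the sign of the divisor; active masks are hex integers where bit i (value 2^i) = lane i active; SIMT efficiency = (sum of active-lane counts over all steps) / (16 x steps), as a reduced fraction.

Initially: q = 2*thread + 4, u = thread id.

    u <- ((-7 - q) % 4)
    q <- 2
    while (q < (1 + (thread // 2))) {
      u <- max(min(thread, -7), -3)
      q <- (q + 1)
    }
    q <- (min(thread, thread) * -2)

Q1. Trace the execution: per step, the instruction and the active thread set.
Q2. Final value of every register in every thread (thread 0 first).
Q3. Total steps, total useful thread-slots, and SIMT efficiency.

step 0: u <- ((-7 - q) % 4)          0xffff
step 1: q <- 2                       0xffff
step 2: eval (q < (1 + (thread // 2))) 0xffff
step 3: u <- max(min(thread, -7), -3) 0xfff0
step 4: q <- (q + 1)                 0xfff0
step 5: eval (q < (1 + (thread // 2))) 0xfff0
step 6: u <- max(min(thread, -7), -3) 0xffc0
step 7: q <- (q + 1)                 0xffc0
step 8: eval (q < (1 + (thread // 2))) 0xffc0
step 9: u <- max(min(thread, -7), -3) 0xff00
step 10: q <- (q + 1)                 0xff00
step 11: eval (q < (1 + (thread // 2))) 0xff00
step 12: u <- max(min(thread, -7), -3) 0xfc00
step 13: q <- (q + 1)                 0xfc00
step 14: eval (q < (1 + (thread // 2))) 0xfc00
step 15: u <- max(min(thread, -7), -3) 0xf000
step 16: q <- (q + 1)                 0xf000
step 17: eval (q < (1 + (thread // 2))) 0xf000
step 18: u <- max(min(thread, -7), -3) 0xc000
step 19: q <- (q + 1)                 0xc000
step 20: eval (q < (1 + (thread // 2))) 0xc000
step 21: q <- (min(thread, thread) * -2) 0xffff

Answer: 22 steps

q: 0,-2,-4,-6,-8,-10,-12,-14,-16,-18,-20,-22,-24,-26,-28,-30
u: 1,3,1,3,-3,-3,-3,-3,-3,-3,-3,-3,-3,-3,-3,-3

steps = 22; useful = 190; efficiency = 190/352 = 95/176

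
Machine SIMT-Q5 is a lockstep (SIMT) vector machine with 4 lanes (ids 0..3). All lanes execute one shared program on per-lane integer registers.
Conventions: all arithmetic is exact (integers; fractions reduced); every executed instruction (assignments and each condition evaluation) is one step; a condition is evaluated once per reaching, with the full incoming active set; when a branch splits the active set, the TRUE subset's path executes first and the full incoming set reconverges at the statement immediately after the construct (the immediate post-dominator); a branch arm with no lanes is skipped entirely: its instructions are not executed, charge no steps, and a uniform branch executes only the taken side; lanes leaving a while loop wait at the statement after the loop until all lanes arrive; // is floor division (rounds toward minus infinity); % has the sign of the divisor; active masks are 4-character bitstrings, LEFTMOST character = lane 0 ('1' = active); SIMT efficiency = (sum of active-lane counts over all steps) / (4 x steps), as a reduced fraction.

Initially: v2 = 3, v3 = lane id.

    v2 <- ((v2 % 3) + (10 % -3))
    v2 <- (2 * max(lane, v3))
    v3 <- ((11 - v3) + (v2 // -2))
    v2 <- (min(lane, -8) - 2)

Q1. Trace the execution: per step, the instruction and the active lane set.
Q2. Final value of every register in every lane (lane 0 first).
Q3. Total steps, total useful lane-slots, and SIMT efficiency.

step 0: v2 <- ((v2 % 3) + (10 % -3)) 1111
step 1: v2 <- (2 * max(lane, v3))    1111
step 2: v3 <- ((11 - v3) + (v2 // -2)) 1111
step 3: v2 <- (min(lane, -8) - 2)    1111

Answer: 4 steps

v2: -10,-10,-10,-10
v3: 11,9,7,5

steps = 4; useful = 16; efficiency = 16/16 = 1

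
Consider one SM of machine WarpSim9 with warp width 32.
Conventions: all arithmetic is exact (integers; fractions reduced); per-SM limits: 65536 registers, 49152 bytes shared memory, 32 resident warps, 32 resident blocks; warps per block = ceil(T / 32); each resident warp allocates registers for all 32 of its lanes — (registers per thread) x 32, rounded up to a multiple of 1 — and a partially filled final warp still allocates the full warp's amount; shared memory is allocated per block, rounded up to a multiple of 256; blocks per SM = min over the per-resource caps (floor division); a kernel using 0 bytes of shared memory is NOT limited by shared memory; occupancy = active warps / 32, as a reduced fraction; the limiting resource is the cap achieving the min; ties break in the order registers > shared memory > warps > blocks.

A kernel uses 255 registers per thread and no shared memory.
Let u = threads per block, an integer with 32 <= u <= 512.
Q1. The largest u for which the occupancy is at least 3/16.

Answer: u = 256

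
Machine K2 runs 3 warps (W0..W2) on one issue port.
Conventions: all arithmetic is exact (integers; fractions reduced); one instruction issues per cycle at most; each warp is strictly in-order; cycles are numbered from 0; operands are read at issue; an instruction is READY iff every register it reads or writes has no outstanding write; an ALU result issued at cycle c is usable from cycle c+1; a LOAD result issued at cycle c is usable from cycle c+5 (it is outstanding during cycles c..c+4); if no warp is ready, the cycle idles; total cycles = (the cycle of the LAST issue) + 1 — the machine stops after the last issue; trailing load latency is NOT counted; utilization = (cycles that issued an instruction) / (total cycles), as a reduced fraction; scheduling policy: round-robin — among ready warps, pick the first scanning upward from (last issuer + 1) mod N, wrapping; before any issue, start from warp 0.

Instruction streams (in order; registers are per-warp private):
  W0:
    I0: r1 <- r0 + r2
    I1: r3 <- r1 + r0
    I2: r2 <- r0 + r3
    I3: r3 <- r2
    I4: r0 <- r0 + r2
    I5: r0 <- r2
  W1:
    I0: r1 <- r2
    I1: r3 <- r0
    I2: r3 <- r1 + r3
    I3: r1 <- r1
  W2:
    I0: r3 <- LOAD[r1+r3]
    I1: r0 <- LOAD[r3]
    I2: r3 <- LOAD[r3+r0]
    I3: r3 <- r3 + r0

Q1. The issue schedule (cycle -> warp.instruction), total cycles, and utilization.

cycle 0: W0.I0
cycle 1: W1.I0
cycle 2: W2.I0
cycle 3: W0.I1
cycle 4: W1.I1
cycle 5: W0.I2
cycle 6: W1.I2
cycle 7: W2.I1
cycle 8: W0.I3
cycle 9: W1.I3
cycle 10: W0.I4
cycle 11: W0.I5
cycle 12: W2.I2
cycle 13: idle
cycle 14: idle
cycle 15: idle
cycle 16: idle
cycle 17: W2.I3

Answer: 18 cycles, utilization 7/9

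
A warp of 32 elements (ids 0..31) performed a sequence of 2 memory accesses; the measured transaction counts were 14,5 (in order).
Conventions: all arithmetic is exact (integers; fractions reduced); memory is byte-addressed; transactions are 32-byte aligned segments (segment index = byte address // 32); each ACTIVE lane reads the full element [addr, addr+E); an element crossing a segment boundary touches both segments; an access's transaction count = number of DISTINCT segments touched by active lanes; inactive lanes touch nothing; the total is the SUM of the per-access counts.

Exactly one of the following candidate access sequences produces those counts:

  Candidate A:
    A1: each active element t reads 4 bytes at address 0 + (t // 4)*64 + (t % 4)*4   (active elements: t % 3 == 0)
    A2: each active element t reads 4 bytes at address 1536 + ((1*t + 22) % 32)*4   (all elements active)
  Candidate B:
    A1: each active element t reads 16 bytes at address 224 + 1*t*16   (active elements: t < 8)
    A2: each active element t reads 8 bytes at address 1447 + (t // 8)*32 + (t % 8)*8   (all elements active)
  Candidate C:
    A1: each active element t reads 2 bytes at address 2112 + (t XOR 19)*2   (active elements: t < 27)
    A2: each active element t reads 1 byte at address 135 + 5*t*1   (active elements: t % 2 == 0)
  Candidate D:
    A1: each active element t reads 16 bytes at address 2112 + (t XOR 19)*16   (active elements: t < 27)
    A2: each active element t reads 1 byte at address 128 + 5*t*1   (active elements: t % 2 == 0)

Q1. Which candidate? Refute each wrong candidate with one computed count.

A: A1 gives 8 transactions, not 14
B: A1 gives 4 transactions, not 14
C: A1 gives 2 transactions, not 14
D: all counts match (14,5)

Answer: D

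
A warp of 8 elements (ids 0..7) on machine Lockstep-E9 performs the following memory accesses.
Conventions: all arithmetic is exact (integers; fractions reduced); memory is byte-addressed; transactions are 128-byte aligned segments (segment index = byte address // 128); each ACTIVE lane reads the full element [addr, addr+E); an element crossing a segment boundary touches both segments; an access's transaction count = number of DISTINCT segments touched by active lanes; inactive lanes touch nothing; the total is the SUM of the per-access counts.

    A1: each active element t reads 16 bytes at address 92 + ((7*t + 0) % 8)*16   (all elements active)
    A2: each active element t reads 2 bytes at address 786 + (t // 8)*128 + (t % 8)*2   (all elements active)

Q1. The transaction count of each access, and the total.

A1: 2 transactions
A2: 1 transaction

Answer: 2,1; total 3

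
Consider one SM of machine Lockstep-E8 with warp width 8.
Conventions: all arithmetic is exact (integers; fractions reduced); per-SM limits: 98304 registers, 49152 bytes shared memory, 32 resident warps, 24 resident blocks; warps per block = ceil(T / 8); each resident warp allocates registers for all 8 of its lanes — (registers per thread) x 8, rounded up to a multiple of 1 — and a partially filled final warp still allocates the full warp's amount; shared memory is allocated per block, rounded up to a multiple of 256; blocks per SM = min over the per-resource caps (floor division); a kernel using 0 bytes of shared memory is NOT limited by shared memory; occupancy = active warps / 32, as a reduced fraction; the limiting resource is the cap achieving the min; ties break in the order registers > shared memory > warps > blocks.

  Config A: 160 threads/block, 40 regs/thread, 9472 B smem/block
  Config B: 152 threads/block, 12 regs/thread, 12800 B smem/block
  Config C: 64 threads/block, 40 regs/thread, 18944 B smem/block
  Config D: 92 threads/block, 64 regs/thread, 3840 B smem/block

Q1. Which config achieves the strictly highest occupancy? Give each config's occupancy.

occupancies: A 5/8, B 19/32, C 1/2, D 3/4

Answer: D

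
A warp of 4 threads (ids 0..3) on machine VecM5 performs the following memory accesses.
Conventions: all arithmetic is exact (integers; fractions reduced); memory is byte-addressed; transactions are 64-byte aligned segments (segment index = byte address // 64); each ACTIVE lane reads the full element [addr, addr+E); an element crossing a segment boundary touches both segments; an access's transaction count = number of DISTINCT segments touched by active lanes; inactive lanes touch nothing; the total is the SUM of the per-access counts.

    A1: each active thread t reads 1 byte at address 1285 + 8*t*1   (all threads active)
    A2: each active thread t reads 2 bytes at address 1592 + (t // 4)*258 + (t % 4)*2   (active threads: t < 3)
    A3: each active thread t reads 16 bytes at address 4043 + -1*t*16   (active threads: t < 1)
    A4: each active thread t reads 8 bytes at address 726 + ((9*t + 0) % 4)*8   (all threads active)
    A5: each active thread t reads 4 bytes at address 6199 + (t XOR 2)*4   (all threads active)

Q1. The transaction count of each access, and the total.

A1: 1 transaction
A2: 1 transaction
A3: 1 transaction
A4: 1 transaction
A5: 2 transactions

Answer: 1,1,1,1,2; total 6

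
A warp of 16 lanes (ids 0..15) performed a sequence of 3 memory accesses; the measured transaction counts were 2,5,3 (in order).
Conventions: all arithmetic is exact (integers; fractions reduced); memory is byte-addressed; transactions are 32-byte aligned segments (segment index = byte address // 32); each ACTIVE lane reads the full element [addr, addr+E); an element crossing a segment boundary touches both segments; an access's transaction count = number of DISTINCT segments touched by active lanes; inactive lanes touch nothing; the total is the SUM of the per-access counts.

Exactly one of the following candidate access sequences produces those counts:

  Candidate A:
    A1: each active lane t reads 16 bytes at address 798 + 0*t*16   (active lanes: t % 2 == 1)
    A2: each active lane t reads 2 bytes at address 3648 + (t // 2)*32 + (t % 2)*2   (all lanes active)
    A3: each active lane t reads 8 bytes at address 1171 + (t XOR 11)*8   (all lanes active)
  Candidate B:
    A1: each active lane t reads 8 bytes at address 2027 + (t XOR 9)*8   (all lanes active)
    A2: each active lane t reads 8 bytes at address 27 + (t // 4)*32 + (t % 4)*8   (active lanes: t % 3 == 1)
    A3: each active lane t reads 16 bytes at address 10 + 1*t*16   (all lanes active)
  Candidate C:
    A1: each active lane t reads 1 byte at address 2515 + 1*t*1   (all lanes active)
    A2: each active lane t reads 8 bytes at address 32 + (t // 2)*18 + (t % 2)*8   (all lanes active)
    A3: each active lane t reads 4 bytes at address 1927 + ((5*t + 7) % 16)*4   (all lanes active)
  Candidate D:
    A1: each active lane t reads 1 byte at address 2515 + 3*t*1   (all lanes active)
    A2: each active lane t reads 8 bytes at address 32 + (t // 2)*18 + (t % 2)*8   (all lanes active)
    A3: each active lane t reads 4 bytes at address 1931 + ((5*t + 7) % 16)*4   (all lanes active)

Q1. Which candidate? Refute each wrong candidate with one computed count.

A: A2 gives 8 transactions, not 5
B: A1 gives 5 transactions, not 2
D: A1 gives 3 transactions, not 2
C: all counts match (2,5,3)

Answer: C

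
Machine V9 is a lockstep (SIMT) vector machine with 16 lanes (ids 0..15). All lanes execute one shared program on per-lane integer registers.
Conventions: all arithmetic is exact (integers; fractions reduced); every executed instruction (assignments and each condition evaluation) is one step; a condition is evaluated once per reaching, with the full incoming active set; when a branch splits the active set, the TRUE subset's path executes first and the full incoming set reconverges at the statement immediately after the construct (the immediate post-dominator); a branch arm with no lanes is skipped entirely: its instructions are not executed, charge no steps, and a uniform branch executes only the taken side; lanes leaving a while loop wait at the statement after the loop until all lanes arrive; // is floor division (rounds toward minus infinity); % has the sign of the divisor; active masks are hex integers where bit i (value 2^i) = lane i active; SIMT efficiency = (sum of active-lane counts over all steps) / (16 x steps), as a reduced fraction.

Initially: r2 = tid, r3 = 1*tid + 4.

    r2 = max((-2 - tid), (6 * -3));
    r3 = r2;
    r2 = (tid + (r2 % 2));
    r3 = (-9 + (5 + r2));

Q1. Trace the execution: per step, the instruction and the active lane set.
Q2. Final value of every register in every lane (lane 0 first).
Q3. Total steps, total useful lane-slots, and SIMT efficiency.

step 0: r2 <- max((-2 - tid), (6 * -3)) 0xffff
step 1: r3 <- r2                     0xffff
step 2: r2 <- (tid + (r2 % 2))       0xffff
step 3: r3 <- (-9 + (5 + r2))        0xffff

Answer: 4 steps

r2: 0,2,2,4,4,6,6,8,8,10,10,12,12,14,14,16
r3: -4,-2,-2,0,0,2,2,4,4,6,6,8,8,10,10,12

steps = 4; useful = 64; efficiency = 64/64 = 1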